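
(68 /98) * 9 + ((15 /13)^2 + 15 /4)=375171 /33124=11.33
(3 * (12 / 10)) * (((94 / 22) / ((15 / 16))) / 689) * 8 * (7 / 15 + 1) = 24064 / 86125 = 0.28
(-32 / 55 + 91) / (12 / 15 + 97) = 4973 / 5379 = 0.92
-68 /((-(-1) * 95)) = -68 /95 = -0.72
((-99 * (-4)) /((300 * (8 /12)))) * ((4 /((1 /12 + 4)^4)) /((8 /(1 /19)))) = 0.00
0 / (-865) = 0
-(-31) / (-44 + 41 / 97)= -3007 / 4227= -0.71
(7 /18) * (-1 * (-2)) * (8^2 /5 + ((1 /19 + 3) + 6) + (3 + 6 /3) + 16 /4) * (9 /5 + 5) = 232526 /1425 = 163.18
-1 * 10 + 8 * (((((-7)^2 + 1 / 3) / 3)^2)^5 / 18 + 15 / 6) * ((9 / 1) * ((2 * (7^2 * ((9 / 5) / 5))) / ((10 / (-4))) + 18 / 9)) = -30535358307655062995855114 / 435848050125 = -70059641884132.80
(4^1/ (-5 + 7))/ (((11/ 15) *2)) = 15/ 11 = 1.36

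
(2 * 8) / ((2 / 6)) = 48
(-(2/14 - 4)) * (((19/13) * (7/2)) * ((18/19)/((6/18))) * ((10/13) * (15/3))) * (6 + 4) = 364500/169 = 2156.80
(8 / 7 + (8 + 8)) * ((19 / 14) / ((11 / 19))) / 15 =1444 / 539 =2.68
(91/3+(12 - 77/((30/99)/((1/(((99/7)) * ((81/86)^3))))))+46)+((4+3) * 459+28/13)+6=340737027154/103630995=3287.98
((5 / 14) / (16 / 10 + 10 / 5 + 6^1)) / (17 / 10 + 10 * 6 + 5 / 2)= 125 / 215712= 0.00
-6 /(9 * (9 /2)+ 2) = -12 /85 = -0.14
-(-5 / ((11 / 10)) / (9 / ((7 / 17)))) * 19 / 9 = 6650 / 15147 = 0.44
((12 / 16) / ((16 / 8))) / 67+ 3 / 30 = 283 / 2680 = 0.11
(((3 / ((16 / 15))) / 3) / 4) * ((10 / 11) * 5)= 375 / 352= 1.07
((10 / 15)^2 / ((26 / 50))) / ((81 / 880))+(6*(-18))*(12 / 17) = -10786192 / 161109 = -66.95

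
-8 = -8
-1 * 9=-9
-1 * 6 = -6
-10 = -10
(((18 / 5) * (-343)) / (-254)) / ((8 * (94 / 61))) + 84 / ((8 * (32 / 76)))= 6048231 / 238760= 25.33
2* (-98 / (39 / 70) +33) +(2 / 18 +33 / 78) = -66751 / 234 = -285.26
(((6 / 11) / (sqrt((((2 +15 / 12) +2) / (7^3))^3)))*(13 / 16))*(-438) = -651014*sqrt(3) / 11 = -102508.12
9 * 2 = 18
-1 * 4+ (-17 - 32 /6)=-79 /3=-26.33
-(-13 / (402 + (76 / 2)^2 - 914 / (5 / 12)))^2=-4225 / 3020644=-0.00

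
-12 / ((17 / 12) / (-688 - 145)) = 7056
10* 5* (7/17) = 350/17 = 20.59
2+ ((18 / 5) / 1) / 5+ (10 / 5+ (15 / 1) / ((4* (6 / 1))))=1069 / 200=5.34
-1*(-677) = 677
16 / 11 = 1.45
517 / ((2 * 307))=517 / 614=0.84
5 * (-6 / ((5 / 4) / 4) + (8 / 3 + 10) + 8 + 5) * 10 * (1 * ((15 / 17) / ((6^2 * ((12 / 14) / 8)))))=33950 / 459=73.97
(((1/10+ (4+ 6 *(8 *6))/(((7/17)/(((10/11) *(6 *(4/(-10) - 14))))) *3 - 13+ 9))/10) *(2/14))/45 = -14276659/619321500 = -0.02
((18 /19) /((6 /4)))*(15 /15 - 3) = -24 /19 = -1.26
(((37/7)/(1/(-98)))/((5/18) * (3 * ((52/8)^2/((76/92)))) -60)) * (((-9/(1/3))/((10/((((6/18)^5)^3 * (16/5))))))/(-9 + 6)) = 629888/105291748125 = 0.00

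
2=2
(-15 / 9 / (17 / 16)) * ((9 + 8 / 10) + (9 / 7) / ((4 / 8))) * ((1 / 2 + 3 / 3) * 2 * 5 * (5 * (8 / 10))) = -138560 / 119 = -1164.37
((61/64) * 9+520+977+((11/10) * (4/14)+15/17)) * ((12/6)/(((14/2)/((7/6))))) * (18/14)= 172133949/266560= 645.76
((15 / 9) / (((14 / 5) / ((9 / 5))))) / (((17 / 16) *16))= 15 / 238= 0.06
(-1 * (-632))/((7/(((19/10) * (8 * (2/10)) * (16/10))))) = 384256/875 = 439.15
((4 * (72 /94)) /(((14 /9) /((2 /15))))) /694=216 /570815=0.00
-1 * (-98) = 98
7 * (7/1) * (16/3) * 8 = 6272/3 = 2090.67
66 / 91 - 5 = -389 / 91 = -4.27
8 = 8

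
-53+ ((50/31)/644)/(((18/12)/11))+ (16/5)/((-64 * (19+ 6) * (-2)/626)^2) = -633168310163/11978400000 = -52.86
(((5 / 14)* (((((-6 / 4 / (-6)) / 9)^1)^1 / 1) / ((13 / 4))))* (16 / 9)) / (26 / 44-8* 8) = -176 / 2056509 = -0.00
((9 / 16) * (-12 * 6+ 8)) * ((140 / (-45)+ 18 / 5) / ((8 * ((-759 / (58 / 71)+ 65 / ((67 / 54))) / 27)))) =384714 / 5678305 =0.07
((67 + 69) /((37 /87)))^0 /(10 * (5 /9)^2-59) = -81 /4529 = -0.02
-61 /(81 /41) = -2501 /81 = -30.88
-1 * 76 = -76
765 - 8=757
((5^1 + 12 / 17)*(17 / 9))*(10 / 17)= 970 / 153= 6.34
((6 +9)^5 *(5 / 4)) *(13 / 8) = 49359375 / 32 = 1542480.47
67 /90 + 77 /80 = 1229 /720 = 1.71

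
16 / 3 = 5.33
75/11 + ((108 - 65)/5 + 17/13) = 11959/715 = 16.73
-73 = -73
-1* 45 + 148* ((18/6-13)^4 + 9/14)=10360351/7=1480050.14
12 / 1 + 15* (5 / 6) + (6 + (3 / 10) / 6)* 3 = 853 / 20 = 42.65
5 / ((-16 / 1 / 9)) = -45 / 16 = -2.81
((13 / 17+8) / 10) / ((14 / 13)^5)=55322657 / 91430080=0.61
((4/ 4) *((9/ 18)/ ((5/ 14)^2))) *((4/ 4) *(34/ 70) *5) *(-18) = -4284/ 25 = -171.36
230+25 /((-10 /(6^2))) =140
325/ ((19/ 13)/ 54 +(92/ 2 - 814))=-228150/ 539117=-0.42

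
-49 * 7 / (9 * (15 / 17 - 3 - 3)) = 5831 / 783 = 7.45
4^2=16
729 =729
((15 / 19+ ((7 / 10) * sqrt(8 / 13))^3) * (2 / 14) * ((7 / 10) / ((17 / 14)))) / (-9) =-7 / 969- 4802 * sqrt(26) / 16160625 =-0.01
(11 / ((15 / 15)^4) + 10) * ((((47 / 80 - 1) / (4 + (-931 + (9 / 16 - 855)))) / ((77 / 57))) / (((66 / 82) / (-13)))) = -10127 / 174185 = -0.06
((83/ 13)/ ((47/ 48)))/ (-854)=-1992/ 260897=-0.01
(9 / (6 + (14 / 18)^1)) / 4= 81 / 244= 0.33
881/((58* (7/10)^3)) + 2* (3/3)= 46.28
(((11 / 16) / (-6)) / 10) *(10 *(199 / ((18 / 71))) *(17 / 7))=-2642123 / 12096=-218.43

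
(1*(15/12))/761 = 5/3044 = 0.00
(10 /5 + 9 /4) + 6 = 41 /4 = 10.25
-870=-870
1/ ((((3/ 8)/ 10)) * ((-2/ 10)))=-400/ 3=-133.33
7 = 7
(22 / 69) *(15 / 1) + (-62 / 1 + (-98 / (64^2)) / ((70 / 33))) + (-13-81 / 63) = -235802951 / 3297280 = -71.51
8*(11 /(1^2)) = 88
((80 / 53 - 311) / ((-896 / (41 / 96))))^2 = 452287185529 / 20783095087104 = 0.02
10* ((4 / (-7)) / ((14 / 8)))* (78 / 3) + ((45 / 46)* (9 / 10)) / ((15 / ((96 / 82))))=-19598524 / 231035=-84.83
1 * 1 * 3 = 3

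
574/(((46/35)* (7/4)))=5740/23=249.57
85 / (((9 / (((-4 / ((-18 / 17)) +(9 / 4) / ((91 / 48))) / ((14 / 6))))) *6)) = 172805 / 51597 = 3.35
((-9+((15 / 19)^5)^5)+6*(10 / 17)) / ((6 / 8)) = -11535761867197105503464274291969376 / 1582300426700353522122363374768483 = -7.29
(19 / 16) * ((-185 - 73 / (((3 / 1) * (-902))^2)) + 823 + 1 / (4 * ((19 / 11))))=11097838063 / 14644872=757.80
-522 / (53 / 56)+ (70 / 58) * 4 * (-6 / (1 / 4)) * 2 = -1203888 / 1537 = -783.27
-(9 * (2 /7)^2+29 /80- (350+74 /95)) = 26044297 /74480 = 349.68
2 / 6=1 / 3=0.33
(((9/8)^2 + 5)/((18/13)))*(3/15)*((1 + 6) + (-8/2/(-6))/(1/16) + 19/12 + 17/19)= 7981103/437760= 18.23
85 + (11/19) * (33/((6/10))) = 2220/19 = 116.84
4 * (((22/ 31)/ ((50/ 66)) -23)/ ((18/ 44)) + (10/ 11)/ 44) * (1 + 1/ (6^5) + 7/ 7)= -1415326126153/ 3281374800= -431.32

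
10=10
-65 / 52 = -5 / 4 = -1.25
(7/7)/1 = 1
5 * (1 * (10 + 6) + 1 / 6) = 485 / 6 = 80.83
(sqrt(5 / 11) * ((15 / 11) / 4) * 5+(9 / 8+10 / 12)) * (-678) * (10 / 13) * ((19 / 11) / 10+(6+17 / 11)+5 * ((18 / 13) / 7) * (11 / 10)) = -14272.04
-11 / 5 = -2.20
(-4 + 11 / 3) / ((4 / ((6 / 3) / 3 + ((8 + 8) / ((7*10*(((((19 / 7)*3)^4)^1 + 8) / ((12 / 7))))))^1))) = -52883101 / 951768810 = -0.06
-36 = -36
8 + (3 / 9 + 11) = 19.33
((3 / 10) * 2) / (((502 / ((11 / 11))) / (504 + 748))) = 1878 / 1255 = 1.50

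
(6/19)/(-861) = -0.00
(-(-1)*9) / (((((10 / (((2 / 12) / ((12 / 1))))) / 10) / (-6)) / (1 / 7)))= -3 / 28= -0.11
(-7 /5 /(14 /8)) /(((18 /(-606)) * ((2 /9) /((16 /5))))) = 387.84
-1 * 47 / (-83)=47 / 83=0.57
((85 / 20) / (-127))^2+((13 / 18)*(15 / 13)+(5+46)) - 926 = -676771973 / 774192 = -874.17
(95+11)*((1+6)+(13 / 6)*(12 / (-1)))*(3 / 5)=-6042 / 5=-1208.40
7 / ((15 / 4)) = 28 / 15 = 1.87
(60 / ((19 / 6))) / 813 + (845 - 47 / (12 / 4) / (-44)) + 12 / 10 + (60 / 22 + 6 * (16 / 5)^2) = 1406830333 / 1544700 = 910.75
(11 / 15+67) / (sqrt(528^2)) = 0.13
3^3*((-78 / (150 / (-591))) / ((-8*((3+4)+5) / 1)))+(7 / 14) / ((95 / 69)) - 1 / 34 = -22248241 / 258400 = -86.10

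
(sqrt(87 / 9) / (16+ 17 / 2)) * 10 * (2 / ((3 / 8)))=320 * sqrt(87) / 441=6.77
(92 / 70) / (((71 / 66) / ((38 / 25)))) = 115368 / 62125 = 1.86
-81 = -81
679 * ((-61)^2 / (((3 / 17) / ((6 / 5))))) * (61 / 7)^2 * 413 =2694151433462 / 5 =538830286692.40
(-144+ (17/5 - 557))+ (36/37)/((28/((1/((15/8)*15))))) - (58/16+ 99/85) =-618523287/880600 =-702.39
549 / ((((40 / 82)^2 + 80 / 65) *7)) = 11997297 / 224672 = 53.40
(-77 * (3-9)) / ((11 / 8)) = 336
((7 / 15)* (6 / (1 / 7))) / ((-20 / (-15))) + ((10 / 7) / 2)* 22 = 2129 / 70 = 30.41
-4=-4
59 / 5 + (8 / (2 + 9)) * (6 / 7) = 4783 / 385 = 12.42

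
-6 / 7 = -0.86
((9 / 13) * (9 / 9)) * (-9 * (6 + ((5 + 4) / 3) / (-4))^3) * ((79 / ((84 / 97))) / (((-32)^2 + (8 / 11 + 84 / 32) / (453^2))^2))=-1394763623984687564223 / 17781214586424143514868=-0.08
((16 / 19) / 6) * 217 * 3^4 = 46872 / 19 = 2466.95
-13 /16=-0.81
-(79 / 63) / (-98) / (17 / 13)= 1027 / 104958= 0.01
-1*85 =-85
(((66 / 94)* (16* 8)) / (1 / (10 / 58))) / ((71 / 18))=380160 / 96773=3.93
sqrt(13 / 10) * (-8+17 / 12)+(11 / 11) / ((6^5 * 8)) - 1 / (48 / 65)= -8.86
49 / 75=0.65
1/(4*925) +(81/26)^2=3034547/312650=9.71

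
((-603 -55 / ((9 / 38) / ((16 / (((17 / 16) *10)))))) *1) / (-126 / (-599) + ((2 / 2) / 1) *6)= -87312037 / 569160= -153.41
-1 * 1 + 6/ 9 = -1/ 3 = -0.33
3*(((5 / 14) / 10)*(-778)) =-1167 / 14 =-83.36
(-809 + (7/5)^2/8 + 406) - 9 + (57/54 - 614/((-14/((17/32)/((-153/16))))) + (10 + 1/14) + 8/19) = -32130949/79800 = -402.64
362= 362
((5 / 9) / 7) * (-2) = -0.16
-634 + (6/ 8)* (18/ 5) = -6313/ 10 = -631.30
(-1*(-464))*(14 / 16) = 406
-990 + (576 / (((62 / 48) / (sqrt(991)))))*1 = -990 + 13824*sqrt(991) / 31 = 13048.12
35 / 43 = 0.81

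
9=9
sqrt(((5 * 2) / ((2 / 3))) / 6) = sqrt(10) / 2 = 1.58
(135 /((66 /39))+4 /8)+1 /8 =7075 /88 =80.40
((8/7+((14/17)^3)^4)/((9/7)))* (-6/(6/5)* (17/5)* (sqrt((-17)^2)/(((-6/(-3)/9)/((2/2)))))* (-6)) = 15173505853395480/2015993900449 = 7526.56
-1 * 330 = -330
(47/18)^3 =103823/5832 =17.80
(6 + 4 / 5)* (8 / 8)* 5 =34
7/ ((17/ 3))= 21/ 17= 1.24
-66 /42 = -11 /7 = -1.57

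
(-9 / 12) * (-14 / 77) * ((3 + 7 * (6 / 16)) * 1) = 135 / 176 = 0.77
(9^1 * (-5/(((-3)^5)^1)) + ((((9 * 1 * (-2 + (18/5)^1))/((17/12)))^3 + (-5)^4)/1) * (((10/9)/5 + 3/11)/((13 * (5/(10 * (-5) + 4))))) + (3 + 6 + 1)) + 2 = -524022033031/911975625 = -574.60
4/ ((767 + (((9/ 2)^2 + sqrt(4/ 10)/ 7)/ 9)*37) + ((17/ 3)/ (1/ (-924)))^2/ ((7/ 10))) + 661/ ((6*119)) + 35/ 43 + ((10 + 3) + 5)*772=207827615581877541169309864825/ 14954058696645189657221574-149184*sqrt(10)/ 487071158121464062837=13897.74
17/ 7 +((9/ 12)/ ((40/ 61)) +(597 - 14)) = 656961/ 1120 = 586.57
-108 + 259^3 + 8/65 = 1129301623/65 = 17373871.12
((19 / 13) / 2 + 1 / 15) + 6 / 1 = 2651 / 390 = 6.80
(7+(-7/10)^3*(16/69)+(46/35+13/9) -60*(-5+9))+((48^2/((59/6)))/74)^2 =-190147836750584/863149195125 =-220.30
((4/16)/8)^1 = 1/32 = 0.03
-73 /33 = -2.21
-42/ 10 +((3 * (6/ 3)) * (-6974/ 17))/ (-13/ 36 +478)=-2734107/ 292315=-9.35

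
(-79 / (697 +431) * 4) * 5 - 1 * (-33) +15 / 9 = 3127 / 94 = 33.27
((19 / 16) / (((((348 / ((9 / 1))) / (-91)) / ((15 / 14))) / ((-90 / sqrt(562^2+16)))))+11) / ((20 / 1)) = 20007 * sqrt(78965) / 234494464+11 / 20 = 0.57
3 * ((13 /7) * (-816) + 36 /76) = -604467 /133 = -4544.86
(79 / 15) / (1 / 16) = 1264 / 15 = 84.27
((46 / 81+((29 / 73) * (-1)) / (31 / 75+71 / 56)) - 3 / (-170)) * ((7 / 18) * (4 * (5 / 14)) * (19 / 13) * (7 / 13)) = 25361171899 / 166088234754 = 0.15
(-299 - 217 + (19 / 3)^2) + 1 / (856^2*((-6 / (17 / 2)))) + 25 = -11893770803 / 26378496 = -450.89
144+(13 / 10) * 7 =153.10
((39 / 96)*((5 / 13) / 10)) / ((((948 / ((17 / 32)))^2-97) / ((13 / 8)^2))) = 48841 / 3769322958848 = 0.00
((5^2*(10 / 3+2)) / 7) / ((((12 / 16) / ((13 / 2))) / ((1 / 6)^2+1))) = 96200 / 567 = 169.66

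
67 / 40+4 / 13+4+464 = 244391 / 520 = 469.98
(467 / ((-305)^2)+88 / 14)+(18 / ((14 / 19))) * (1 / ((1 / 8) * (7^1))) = 34.21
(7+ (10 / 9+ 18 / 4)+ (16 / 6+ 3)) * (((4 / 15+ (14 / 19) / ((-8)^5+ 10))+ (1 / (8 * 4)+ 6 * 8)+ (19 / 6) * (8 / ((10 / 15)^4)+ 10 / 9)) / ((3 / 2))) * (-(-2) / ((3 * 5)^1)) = 79644050893463 / 272238634800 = 292.55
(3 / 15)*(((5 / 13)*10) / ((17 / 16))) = 160 / 221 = 0.72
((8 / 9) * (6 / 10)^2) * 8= 64 / 25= 2.56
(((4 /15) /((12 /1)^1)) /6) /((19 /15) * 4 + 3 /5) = 1 /1530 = 0.00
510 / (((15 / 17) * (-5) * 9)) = -578 / 45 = -12.84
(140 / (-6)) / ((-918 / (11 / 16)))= 385 / 22032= 0.02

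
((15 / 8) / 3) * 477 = 2385 / 8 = 298.12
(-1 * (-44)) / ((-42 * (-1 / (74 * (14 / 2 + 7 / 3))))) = 6512 / 9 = 723.56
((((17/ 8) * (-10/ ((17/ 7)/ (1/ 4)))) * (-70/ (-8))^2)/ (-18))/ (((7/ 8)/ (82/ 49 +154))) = 238375/ 144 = 1655.38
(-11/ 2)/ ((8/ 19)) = -13.06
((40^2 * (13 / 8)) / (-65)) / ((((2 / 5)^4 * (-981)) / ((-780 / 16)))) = -203125 / 2616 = -77.65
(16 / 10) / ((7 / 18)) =144 / 35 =4.11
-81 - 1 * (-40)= -41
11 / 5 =2.20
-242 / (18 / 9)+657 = 536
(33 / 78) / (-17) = -11 / 442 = -0.02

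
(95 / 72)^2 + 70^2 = 4901.74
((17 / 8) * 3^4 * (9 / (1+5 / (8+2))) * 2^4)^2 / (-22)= -136521288 / 11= -12411026.18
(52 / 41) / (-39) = -4 / 123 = -0.03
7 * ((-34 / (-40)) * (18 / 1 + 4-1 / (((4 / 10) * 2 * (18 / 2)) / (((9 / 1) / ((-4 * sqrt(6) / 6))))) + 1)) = 119 * sqrt(6) / 64 + 2737 / 20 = 141.40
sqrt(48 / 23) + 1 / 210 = 1.45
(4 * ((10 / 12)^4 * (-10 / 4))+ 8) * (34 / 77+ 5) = 862721 / 49896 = 17.29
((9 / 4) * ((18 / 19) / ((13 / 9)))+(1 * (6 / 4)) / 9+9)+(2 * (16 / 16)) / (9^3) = 10.65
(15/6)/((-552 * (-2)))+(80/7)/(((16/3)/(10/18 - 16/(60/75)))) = -30665/736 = -41.66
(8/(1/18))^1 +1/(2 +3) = 721/5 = 144.20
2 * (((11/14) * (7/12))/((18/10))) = 55/108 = 0.51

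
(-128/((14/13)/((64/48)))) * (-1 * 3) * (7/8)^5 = 31213/128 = 243.85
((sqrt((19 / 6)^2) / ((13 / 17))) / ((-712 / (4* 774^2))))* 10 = -139370.17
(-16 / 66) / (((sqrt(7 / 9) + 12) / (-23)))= 6624 / 14179 - 184 *sqrt(7) / 14179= 0.43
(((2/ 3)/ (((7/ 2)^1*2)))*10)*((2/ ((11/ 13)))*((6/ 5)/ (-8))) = -26/ 77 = -0.34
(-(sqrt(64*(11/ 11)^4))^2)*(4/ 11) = -256/ 11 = -23.27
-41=-41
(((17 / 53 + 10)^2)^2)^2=8014909274235071513761 / 62259690411361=128733522.79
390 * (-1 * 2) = -780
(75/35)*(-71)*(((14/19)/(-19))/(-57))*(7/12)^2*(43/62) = -747985/30618576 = -0.02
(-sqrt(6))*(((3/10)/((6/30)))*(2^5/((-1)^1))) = 48*sqrt(6) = 117.58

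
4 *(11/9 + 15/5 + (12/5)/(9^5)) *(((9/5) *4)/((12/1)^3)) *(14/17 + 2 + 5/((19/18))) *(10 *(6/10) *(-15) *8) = -1352978704/3532005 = -383.06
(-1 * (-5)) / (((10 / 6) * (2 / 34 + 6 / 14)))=357 / 58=6.16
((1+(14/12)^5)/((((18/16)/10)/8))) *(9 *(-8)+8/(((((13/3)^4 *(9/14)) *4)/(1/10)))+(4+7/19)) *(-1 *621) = 31924215337132/3381183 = 9441729.52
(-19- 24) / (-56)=43 / 56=0.77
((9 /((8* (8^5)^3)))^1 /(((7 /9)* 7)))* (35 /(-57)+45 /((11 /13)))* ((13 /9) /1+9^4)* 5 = 0.00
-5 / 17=-0.29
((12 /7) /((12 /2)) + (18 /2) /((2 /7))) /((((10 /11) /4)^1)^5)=229336624 /4375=52419.80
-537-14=-551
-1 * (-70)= 70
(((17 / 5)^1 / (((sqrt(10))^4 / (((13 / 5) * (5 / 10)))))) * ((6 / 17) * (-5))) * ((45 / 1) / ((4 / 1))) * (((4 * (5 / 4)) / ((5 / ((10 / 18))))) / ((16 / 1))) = -39 / 1280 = -0.03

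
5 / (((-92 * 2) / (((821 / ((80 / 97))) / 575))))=-79637 / 1692800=-0.05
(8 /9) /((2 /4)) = 16 /9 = 1.78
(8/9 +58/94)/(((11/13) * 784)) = 169/74448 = 0.00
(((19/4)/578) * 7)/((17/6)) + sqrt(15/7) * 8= 399/19652 + 8 * sqrt(105)/7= 11.73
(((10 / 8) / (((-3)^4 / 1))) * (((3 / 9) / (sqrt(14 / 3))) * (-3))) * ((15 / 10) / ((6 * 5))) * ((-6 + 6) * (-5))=0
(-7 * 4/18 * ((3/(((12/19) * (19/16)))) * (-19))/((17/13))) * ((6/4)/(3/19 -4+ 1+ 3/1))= 131404/153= 858.85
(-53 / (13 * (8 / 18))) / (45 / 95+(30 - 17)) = -9063 / 13312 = -0.68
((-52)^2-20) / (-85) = -2684 / 85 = -31.58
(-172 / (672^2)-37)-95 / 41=-181990115 / 4628736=-39.32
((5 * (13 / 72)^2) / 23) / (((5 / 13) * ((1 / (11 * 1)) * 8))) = 0.03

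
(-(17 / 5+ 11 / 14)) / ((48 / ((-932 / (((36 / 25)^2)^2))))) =5333515625 / 282175488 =18.90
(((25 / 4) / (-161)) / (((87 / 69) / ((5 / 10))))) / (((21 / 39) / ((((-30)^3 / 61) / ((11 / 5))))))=5484375 / 953491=5.75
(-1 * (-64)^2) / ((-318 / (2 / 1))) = 4096 / 159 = 25.76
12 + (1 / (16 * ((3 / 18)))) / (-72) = 2303 / 192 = 11.99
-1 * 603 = -603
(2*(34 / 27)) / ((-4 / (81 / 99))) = -17 / 33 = -0.52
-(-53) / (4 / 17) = 901 / 4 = 225.25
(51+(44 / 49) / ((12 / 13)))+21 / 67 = 514967 / 9849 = 52.29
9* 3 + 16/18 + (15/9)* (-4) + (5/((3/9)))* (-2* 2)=-349/9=-38.78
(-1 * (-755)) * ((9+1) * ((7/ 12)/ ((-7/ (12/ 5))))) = -1510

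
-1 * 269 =-269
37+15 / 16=607 / 16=37.94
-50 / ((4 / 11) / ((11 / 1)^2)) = -16637.50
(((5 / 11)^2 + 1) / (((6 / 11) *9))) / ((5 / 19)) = 1387 / 1485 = 0.93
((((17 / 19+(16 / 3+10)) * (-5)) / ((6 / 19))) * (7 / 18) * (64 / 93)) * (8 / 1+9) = -8806000 / 7533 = -1168.99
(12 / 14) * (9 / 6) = 9 / 7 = 1.29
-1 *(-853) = 853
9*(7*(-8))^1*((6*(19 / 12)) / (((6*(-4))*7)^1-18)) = 798 / 31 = 25.74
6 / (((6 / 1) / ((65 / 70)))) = 13 / 14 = 0.93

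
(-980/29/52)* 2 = -490/377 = -1.30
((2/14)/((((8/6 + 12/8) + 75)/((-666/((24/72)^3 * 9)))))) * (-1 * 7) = 11988/467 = 25.67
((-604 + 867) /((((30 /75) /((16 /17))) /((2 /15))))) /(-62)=-2104 /1581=-1.33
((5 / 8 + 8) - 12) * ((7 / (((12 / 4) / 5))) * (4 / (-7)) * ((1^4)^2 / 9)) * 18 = 45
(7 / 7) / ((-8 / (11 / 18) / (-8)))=11 / 18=0.61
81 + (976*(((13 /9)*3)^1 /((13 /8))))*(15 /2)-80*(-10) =20401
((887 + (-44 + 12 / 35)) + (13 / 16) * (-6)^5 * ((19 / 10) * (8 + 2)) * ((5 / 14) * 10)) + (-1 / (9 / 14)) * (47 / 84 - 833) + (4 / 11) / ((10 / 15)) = -8868652937 / 20790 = -426582.63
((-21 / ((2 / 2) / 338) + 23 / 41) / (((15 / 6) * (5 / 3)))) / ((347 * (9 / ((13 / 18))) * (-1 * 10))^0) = -1703.39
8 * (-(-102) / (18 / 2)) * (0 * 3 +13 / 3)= 3536 / 9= 392.89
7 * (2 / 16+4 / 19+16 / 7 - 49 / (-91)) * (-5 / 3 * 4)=-218525 / 1482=-147.45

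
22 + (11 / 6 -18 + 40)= 45.83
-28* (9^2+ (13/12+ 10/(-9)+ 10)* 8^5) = -82366396/9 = -9151821.78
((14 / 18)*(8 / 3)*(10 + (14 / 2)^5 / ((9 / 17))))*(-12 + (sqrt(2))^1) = -697237.57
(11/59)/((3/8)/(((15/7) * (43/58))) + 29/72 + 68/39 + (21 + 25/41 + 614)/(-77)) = -6988461480/220113175669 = -0.03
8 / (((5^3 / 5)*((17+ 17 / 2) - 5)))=16 / 1025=0.02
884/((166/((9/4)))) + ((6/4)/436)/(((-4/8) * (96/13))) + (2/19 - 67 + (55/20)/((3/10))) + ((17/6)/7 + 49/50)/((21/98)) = -194480382709/4950518400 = -39.28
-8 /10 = -4 /5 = -0.80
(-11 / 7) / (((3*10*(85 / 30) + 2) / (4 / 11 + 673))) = -2469 / 203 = -12.16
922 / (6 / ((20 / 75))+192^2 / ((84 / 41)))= 12908 / 252219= 0.05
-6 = -6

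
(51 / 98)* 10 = 5.20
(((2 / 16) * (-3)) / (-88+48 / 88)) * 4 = 33 / 1924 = 0.02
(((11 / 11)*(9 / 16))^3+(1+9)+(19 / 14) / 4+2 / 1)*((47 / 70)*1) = 3373613 / 401408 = 8.40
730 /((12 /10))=1825 /3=608.33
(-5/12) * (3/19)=-5/76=-0.07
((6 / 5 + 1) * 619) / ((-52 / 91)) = -47663 / 20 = -2383.15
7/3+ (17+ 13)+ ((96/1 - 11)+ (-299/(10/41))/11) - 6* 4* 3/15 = 359/330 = 1.09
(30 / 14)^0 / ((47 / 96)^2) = 9216 / 2209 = 4.17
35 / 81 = 0.43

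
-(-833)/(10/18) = 7497/5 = 1499.40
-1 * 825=-825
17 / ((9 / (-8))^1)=-136 / 9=-15.11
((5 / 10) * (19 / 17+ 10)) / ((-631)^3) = -189 / 8542146094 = -0.00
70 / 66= 35 / 33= 1.06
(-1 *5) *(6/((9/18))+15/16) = -1035/16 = -64.69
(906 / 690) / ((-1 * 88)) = -151 / 10120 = -0.01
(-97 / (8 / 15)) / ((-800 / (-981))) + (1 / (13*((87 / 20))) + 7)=-312708341 / 1447680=-216.01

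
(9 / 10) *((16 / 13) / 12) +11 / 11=71 / 65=1.09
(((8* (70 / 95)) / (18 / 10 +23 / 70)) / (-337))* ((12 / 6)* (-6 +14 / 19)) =1568000 / 18126893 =0.09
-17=-17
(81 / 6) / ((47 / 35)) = 945 / 94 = 10.05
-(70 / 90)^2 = -49 / 81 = -0.60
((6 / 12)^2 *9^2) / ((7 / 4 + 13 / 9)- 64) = -729 / 2189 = -0.33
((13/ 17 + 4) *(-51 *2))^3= -114791256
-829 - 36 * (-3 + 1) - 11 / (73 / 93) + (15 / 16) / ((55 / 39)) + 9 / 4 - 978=-22433879 / 12848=-1746.10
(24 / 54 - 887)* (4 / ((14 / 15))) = -79790 / 21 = -3799.52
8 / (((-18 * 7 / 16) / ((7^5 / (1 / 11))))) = -1690304 / 9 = -187811.56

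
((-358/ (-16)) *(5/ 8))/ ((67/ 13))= 11635/ 4288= 2.71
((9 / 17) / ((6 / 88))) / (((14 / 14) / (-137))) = -18084 / 17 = -1063.76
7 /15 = 0.47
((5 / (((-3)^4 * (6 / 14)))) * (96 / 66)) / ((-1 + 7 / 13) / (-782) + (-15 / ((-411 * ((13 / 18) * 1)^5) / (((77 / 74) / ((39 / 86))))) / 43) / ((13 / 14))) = 69645096066080080 / 3744382520278719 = 18.60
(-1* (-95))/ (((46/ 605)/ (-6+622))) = 17702300/ 23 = 769665.22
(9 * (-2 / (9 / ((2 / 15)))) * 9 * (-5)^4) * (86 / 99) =-43000 / 33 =-1303.03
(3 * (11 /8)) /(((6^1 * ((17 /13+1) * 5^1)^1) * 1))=143 /2400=0.06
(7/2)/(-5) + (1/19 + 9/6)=81/95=0.85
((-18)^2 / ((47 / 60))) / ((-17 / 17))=-19440 / 47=-413.62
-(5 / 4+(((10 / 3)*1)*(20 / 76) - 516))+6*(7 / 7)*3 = 121267 / 228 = 531.87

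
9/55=0.16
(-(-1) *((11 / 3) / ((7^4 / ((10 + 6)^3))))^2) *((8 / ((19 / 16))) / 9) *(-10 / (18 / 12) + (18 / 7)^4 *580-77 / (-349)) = 742519.29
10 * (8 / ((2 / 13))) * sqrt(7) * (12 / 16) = 390 * sqrt(7) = 1031.84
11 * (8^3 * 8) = 45056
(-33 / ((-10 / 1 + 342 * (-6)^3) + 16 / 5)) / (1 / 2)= 165 / 184697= 0.00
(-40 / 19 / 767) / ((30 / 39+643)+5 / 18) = -720 / 168942547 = -0.00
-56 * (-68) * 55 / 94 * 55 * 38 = 218864800 / 47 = 4656697.87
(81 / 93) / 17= 27 / 527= 0.05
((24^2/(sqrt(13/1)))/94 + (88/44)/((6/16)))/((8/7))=252 * sqrt(13)/611 + 14/3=6.15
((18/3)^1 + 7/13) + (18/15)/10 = 2164/325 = 6.66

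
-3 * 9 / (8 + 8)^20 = -27 / 1208925819614629174706176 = -0.00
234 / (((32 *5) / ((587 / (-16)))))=-68679 / 1280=-53.66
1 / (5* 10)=1 / 50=0.02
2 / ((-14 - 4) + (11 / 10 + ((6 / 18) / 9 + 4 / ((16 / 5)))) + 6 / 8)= -540 / 4013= -0.13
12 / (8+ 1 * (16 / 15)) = 1.32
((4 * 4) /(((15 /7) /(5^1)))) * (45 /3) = 560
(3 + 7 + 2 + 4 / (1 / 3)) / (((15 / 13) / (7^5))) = 1747928 / 5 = 349585.60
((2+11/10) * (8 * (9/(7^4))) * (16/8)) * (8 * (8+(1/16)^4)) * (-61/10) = -8922874491/122931200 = -72.58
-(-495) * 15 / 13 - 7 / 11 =81584 / 143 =570.52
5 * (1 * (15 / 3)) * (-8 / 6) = -100 / 3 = -33.33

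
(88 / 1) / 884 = 22 / 221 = 0.10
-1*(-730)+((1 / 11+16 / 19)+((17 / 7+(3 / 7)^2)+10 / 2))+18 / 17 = 739.60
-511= -511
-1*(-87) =87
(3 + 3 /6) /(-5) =-7 /10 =-0.70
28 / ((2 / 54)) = 756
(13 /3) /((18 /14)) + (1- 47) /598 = 1156 /351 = 3.29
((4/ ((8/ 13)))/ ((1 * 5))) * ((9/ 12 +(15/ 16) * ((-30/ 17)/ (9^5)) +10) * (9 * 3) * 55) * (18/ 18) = 20752.82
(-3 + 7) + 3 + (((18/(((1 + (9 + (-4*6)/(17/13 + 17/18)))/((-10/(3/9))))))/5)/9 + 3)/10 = 15791/1730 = 9.13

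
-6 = -6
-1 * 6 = -6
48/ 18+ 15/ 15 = 11/ 3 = 3.67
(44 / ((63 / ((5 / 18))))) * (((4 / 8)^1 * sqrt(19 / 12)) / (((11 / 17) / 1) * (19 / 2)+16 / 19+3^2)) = 1615 * sqrt(57) / 1597239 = 0.01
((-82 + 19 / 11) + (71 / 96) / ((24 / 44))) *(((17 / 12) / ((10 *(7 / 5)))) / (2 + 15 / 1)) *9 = -71431 / 16896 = -4.23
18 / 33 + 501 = 5517 / 11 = 501.55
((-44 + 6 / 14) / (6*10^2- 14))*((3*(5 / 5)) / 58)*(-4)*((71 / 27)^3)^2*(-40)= -1562823463836200 / 7681127755077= -203.46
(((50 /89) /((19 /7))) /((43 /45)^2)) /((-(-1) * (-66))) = -118125 /34393249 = -0.00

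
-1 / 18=-0.06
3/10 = 0.30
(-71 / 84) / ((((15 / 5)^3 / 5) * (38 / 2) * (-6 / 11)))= 3905 / 258552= 0.02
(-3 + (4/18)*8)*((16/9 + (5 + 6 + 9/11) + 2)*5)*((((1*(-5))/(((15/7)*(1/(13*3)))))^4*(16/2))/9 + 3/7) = -29646327347960/5103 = -5809587957.66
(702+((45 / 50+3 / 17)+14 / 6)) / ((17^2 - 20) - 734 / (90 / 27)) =14.46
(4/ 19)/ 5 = 4/ 95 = 0.04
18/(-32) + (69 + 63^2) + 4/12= 193813/48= 4037.77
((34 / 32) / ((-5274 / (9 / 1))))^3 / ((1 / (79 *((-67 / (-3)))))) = -26004509 / 2472714928128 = -0.00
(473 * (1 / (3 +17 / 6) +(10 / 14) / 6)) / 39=3.52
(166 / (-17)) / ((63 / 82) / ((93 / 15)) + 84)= -421972 / 3635331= -0.12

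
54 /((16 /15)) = 405 /8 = 50.62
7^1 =7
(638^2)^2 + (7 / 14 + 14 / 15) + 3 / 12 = 9941089076261 / 60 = 165684817937.68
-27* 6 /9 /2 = -9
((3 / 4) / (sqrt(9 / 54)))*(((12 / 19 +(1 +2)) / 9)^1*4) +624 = 23*sqrt(6) / 19 +624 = 626.97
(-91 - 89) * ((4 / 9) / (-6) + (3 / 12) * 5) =-635 / 3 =-211.67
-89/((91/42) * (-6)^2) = -89/78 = -1.14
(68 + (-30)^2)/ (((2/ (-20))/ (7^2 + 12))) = -590480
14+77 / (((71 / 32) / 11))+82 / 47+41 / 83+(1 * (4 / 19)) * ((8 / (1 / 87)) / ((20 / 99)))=29556292179 / 26312245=1123.29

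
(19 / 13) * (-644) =-12236 / 13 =-941.23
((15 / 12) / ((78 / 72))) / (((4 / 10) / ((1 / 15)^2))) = 1 / 78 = 0.01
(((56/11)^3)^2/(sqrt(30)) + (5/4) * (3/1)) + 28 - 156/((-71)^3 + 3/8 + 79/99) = 36000496249/1133858332 + 15420489728 * sqrt(30)/26573415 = 3210.17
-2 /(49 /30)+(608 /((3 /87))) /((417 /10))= 8614660 /20433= 421.61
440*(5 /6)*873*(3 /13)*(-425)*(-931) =379966702500 /13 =29228207884.62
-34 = -34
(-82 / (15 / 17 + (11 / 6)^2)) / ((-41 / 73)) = 89352 / 2597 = 34.41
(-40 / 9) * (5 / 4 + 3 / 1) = -170 / 9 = -18.89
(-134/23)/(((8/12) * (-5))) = 201/115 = 1.75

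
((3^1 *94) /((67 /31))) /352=4371 /11792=0.37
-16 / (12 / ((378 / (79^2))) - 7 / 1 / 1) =-1008 / 12041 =-0.08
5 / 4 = 1.25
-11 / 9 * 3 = -11 / 3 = -3.67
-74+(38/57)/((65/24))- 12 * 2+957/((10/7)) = 74379/130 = 572.15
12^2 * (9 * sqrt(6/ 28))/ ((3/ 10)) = 2160 * sqrt(42)/ 7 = 1999.77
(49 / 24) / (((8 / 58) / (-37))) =-52577 / 96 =-547.68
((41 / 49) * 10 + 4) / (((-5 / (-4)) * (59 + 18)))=2424 / 18865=0.13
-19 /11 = -1.73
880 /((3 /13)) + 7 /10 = 114421 /30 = 3814.03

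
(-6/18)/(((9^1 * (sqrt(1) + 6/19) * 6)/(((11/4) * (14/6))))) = -1463/48600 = -0.03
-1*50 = -50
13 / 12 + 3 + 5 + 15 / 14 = 853 / 84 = 10.15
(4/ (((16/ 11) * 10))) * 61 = 671/ 40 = 16.78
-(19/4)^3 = -6859/64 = -107.17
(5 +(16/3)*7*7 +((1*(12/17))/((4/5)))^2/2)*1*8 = 1849988/867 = 2133.78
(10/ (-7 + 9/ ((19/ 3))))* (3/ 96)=-95/ 1696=-0.06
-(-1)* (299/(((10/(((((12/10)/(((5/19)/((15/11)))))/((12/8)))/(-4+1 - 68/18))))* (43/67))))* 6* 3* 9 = -3329724996/721325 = -4616.12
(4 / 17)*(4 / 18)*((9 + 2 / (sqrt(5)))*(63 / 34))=56*sqrt(5) / 1445 + 252 / 289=0.96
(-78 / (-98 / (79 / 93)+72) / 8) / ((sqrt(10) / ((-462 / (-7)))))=33891 * sqrt(10) / 22840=4.69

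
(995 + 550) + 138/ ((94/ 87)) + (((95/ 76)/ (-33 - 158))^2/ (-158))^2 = 668666552194996886207/ 399747232862256128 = 1672.72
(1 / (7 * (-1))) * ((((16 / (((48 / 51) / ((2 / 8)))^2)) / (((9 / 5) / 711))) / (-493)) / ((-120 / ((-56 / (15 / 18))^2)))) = -28203 / 5800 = -4.86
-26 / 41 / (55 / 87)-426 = -962892 / 2255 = -427.00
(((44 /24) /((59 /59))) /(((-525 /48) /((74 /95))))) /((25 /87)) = -188848 /415625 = -0.45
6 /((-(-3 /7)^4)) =-4802 /27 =-177.85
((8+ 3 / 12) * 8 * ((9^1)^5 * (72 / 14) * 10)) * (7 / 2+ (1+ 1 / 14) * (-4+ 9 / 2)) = 39634869780 / 49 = 808874893.47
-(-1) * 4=4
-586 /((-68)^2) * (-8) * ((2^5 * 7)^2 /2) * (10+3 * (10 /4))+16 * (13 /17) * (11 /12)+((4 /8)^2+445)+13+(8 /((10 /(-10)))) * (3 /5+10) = 7724993303 /17340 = 445501.34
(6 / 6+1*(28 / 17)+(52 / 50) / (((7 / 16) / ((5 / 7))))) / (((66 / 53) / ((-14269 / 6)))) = -13685982929 / 1649340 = -8297.85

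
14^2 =196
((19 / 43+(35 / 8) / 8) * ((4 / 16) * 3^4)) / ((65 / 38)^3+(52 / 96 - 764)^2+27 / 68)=231294760227 / 6733414645554788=0.00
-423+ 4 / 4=-422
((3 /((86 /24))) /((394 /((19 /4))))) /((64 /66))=5643 /542144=0.01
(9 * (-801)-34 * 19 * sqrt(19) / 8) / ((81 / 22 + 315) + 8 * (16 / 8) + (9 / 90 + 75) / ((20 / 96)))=-3964950 / 382339-88825 * sqrt(19) / 764678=-10.88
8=8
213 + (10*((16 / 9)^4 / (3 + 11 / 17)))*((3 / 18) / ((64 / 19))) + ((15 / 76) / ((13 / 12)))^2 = 7980830212886 / 37226044557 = 214.39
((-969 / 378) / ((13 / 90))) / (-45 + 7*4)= 95 / 91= 1.04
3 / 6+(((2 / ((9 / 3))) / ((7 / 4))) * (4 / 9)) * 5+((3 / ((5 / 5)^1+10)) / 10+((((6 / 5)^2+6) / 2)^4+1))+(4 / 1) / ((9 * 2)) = 157628294129 / 812109375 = 194.10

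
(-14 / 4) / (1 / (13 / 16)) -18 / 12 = -139 / 32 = -4.34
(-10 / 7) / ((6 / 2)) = -10 / 21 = -0.48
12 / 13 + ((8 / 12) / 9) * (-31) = -482 / 351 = -1.37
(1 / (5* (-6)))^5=-1 / 24300000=-0.00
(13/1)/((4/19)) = 247/4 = 61.75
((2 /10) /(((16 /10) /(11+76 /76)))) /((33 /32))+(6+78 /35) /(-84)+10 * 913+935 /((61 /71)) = 1680056941 /164395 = 10219.64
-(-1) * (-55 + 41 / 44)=-2379 / 44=-54.07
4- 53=-49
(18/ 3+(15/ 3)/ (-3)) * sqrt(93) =13 * sqrt(93)/ 3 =41.79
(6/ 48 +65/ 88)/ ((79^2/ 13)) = 247/ 137302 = 0.00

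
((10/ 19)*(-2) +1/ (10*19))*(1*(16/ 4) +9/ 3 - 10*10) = 18507/ 190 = 97.41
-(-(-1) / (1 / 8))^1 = -8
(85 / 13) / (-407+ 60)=-85 / 4511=-0.02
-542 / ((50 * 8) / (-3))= 813 / 200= 4.06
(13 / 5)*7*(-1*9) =-819 / 5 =-163.80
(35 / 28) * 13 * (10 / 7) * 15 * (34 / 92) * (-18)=-745875 / 322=-2316.38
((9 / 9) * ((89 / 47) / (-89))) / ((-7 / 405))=405 / 329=1.23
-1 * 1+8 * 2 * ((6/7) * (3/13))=197/91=2.16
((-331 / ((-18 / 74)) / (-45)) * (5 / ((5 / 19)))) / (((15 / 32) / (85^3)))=-182915313440 / 243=-752737915.39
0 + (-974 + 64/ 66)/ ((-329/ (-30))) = -321100/ 3619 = -88.73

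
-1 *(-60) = 60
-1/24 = -0.04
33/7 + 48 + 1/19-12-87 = -6149/133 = -46.23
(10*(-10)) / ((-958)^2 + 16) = -5 / 45889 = -0.00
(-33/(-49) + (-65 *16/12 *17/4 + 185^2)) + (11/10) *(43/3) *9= 49978883/1470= 33999.24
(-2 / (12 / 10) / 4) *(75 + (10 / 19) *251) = -19675 / 228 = -86.29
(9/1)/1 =9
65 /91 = 5 /7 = 0.71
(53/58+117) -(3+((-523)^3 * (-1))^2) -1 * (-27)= -20464923860814747.09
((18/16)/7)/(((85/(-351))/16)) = -6318/595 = -10.62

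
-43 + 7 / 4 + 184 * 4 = 2779 / 4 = 694.75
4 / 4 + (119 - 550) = -430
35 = 35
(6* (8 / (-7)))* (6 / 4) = -72 / 7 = -10.29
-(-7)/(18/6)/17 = 7/51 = 0.14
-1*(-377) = 377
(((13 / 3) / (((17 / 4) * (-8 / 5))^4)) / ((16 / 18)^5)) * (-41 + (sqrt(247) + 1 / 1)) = -799621875 / 5473632256 + 159924375 * sqrt(247) / 43789058048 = -0.09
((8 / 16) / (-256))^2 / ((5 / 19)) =19 / 1310720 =0.00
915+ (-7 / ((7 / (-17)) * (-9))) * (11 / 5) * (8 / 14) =287477 / 315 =912.63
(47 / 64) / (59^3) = 47 / 13144256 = 0.00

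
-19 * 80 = -1520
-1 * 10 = -10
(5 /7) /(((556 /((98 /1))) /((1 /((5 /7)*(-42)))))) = -7 /1668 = -0.00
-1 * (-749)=749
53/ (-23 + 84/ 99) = -1749/ 731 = -2.39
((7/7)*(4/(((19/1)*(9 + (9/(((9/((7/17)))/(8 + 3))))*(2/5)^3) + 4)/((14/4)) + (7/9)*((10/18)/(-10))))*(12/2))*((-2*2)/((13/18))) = -594864000/230611589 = -2.58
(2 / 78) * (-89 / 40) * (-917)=81613 / 1560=52.32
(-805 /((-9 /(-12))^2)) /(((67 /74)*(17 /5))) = -4765600 /10251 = -464.89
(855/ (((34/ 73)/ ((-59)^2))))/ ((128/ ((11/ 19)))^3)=15220098135/ 25740443648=0.59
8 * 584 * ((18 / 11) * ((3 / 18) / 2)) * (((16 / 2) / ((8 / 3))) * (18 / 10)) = 189216 / 55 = 3440.29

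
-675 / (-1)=675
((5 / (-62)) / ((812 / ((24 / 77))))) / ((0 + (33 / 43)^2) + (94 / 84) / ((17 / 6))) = -471495 / 14986364162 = -0.00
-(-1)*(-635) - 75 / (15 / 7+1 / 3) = -34595 / 52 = -665.29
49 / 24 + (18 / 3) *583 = 84001 / 24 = 3500.04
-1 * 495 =-495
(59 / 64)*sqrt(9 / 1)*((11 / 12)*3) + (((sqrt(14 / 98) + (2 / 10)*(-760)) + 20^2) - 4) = sqrt(7) / 7 + 64411 / 256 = 251.98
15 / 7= 2.14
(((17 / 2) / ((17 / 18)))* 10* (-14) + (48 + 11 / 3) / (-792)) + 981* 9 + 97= 18214261 / 2376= 7665.93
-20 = -20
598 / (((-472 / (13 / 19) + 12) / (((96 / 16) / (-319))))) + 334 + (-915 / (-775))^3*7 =904262344684238 / 2616979223375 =345.54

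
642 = 642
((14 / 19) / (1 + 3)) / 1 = 7 / 38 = 0.18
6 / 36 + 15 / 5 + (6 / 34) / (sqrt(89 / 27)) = 9*sqrt(267) / 1513 + 19 / 6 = 3.26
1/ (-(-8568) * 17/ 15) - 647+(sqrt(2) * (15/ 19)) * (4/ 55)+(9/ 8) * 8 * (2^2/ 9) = -31218931/ 48552+12 * sqrt(2)/ 209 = -642.92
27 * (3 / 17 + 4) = 1917 / 17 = 112.76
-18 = -18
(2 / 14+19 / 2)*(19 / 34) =2565 / 476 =5.39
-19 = -19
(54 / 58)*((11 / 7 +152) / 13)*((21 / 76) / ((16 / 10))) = 435375 / 229216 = 1.90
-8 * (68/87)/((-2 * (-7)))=-272/609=-0.45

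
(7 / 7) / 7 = 1 / 7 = 0.14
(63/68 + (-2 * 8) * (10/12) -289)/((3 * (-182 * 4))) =61487/445536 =0.14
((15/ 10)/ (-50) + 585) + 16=60097/ 100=600.97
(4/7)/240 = 1/420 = 0.00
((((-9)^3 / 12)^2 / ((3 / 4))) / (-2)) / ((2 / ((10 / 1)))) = -98415 / 8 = -12301.88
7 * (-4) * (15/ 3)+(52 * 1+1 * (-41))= -129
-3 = -3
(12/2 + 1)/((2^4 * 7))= 1/16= 0.06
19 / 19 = 1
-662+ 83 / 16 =-10509 / 16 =-656.81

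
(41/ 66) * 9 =5.59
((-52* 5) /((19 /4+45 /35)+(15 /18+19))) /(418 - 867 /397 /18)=-52022880 /2162975951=-0.02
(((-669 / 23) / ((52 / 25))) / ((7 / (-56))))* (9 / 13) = 301050 / 3887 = 77.45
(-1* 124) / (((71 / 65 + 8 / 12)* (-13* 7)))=1860 / 2401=0.77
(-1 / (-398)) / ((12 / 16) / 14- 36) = -28 / 400587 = -0.00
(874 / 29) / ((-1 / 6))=-180.83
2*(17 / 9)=34 / 9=3.78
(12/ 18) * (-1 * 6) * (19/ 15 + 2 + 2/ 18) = -608/ 45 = -13.51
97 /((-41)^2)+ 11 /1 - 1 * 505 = -830317 /1681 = -493.94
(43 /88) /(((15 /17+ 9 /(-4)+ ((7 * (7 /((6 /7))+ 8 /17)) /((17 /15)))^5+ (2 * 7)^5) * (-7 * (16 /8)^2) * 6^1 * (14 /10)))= -433438688596535 /90260971139783856347338326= -0.00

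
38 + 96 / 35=1426 / 35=40.74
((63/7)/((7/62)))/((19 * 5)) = 558/665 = 0.84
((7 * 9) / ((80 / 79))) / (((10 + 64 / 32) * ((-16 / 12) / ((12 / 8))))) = -14931 / 2560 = -5.83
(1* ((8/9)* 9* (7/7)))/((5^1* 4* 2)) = 0.20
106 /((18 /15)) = 265 /3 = 88.33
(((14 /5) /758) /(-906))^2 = 0.00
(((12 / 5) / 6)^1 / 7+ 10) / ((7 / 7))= 352 / 35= 10.06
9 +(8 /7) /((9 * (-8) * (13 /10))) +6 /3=8999 /819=10.99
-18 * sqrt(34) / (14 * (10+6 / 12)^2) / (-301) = 0.00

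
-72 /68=-18 /17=-1.06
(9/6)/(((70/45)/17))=459/28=16.39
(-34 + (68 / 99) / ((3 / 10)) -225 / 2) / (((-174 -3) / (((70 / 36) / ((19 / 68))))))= 50968295 / 8989299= 5.67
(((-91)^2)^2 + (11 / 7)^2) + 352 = 3360190458 / 49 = 68575315.47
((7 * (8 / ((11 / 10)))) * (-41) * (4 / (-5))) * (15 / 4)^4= 14529375 / 44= 330213.07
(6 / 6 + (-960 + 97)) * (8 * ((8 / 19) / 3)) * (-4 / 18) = 215.08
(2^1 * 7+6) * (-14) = -280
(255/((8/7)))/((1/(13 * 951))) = 22067955/8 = 2758494.38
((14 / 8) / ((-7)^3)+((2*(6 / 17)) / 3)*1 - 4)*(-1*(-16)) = -60.32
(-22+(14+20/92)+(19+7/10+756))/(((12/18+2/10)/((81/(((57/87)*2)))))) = 1244648187/22724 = 54772.41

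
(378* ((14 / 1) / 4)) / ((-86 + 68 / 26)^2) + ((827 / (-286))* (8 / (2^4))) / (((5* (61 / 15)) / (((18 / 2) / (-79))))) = 160637059035 / 809751065552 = 0.20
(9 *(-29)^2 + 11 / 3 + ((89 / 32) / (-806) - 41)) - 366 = 7165.66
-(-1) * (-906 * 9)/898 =-4077/449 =-9.08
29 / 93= 0.31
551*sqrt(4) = 1102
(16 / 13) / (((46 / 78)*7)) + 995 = 160243 / 161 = 995.30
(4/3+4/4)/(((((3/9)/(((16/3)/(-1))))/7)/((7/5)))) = -5488/15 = -365.87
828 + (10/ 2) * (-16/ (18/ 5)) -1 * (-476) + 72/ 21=80968/ 63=1285.21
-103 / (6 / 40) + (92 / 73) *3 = -149552 / 219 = -682.89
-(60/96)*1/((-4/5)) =25/32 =0.78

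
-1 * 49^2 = -2401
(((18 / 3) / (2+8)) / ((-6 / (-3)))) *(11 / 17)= 33 / 170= 0.19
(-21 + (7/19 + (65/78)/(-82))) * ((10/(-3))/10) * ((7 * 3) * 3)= 1350713/3116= 433.48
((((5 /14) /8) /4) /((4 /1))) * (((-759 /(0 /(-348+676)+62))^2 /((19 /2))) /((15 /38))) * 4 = 192027 /430528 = 0.45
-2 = -2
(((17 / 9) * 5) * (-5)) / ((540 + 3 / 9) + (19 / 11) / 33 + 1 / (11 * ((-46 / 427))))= -139150 / 1589871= -0.09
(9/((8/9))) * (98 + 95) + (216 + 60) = 17841/8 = 2230.12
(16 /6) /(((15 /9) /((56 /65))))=448 /325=1.38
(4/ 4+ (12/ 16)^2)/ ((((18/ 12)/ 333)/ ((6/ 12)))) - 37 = 2183/ 16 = 136.44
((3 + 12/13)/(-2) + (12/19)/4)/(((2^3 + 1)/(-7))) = 693/494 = 1.40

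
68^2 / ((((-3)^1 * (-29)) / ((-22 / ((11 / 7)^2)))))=-453152 / 957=-473.51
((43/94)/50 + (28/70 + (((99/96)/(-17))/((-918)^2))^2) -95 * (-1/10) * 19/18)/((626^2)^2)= 286375931816549469023/4213676733842996375041651507200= 0.00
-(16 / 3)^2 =-256 / 9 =-28.44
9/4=2.25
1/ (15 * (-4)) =-1/ 60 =-0.02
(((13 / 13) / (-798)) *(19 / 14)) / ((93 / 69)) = -23 / 18228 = -0.00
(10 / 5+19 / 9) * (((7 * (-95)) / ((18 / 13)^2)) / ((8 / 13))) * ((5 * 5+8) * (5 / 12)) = -31862.41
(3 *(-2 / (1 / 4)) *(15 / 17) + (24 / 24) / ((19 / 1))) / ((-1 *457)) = 6823 / 147611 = 0.05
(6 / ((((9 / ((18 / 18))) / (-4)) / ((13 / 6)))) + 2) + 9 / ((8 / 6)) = 107 / 36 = 2.97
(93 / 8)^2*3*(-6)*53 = -4125573 / 32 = -128924.16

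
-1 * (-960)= 960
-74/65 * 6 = -444/65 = -6.83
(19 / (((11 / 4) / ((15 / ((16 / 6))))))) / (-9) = -95 / 22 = -4.32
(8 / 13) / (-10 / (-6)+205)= 6 / 2015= 0.00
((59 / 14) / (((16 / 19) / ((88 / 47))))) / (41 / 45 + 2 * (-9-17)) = -2655 / 14476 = -0.18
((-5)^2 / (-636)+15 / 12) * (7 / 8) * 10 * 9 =40425 / 424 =95.34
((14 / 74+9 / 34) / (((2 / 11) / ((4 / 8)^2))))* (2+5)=43967 / 10064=4.37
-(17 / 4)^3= -76.77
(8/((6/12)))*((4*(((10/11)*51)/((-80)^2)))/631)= 51/69410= 0.00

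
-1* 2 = -2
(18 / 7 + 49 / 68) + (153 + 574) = 730.29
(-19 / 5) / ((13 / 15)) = -57 / 13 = -4.38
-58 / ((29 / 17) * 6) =-17 / 3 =-5.67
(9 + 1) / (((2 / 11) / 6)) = 330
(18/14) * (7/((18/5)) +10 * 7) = 185/2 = 92.50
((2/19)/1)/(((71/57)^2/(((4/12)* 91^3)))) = 17041.68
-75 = -75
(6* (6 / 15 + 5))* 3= 486 / 5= 97.20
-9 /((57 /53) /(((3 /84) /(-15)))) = 53 /2660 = 0.02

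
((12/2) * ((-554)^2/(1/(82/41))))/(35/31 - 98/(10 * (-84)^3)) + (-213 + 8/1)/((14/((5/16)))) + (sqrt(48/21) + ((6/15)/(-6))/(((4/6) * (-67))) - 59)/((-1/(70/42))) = 310907221491887353/95308198944 - 20 * sqrt(7)/21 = 3262122.09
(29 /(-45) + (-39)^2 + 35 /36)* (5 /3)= 273839 /108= 2535.55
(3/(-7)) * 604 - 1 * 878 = -7958/7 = -1136.86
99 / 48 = 33 / 16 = 2.06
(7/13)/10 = 7/130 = 0.05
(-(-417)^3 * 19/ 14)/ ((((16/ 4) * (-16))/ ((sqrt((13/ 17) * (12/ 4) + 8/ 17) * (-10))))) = 6888612735 * sqrt(799)/ 7616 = 25566908.93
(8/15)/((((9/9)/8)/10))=128/3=42.67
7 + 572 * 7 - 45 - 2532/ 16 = 15231/ 4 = 3807.75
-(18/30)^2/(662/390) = -351/1655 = -0.21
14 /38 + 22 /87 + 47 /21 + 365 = 4256501 /11571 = 367.86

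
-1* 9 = -9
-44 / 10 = -22 / 5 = -4.40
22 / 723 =0.03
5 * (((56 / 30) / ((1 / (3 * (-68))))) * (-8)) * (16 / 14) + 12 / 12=17409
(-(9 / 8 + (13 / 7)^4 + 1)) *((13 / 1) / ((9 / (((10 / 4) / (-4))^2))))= -87524125 / 11063808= -7.91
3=3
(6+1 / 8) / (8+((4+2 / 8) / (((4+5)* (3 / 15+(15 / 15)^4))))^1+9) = 1323 / 3757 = 0.35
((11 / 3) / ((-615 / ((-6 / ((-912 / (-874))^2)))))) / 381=0.00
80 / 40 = 2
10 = 10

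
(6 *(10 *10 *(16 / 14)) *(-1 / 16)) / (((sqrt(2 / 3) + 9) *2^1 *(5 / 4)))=-3240 / 1687 + 120 *sqrt(6) / 1687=-1.75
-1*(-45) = 45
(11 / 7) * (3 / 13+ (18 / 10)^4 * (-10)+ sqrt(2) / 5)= -1872321 / 11375+ 11 * sqrt(2) / 35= -164.16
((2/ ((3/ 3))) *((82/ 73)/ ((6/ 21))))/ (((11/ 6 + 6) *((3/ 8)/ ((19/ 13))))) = 174496/ 44603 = 3.91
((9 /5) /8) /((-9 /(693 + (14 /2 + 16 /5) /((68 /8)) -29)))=-1663 /100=-16.63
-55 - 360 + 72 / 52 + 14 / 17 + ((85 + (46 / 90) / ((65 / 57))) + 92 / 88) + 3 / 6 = -59401156 / 182325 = -325.80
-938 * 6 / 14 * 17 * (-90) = 615060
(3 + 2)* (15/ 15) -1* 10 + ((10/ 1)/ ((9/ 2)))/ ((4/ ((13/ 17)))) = -4.58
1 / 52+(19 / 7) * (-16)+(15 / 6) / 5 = -15619 / 364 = -42.91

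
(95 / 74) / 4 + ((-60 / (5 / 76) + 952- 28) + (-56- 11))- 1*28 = -24473 / 296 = -82.68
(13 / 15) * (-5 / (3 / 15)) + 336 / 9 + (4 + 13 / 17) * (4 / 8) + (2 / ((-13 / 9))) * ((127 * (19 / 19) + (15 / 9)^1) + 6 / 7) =-1497109 / 9282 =-161.29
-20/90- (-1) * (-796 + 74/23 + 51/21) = -1145545/1449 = -790.58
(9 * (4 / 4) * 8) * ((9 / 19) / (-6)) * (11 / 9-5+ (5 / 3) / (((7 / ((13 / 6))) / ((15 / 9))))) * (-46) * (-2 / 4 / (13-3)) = 25369 / 665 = 38.15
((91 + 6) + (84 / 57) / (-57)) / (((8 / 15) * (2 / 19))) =525115 / 304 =1727.35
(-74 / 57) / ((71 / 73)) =-5402 / 4047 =-1.33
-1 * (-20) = 20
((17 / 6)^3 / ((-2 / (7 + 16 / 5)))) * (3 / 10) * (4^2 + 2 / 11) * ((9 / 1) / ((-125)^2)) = -22300107 / 68750000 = -0.32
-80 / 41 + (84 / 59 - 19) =-47237 / 2419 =-19.53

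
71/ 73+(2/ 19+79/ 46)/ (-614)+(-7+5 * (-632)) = -124027428609/ 39174428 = -3166.03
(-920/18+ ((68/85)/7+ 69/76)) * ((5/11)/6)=-1199129/316008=-3.79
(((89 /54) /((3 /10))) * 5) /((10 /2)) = 5.49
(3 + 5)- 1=7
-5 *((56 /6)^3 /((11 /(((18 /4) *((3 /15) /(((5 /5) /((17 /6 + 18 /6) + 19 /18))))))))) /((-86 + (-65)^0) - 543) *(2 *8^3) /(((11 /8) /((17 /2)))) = 11846352896 /512919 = 23095.95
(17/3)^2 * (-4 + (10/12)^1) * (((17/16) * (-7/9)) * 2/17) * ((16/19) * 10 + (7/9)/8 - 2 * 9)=-93.74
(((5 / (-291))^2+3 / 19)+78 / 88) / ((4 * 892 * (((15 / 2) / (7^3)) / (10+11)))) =177547738613 / 631476378720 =0.28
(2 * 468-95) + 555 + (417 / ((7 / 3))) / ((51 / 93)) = 1721.89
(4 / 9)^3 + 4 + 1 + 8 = 9541 / 729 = 13.09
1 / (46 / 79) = 79 / 46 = 1.72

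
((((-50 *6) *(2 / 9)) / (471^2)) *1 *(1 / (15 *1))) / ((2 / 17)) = -340 / 1996569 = -0.00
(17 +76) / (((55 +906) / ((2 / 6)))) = 1 / 31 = 0.03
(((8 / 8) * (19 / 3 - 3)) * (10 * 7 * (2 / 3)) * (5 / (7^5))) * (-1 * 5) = -5000 / 21609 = -0.23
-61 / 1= -61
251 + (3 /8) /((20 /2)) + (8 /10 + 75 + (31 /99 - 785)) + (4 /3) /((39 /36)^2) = -611301583 /1338480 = -456.71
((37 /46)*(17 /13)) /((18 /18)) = 629 /598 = 1.05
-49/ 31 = -1.58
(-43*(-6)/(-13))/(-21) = 86/91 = 0.95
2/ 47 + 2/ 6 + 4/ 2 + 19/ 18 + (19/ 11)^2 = 656669/ 102366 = 6.41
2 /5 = 0.40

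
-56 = -56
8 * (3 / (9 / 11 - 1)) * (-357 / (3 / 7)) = 109956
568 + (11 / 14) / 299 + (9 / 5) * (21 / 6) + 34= 608.30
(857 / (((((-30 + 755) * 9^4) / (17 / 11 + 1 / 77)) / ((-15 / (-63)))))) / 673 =6856 / 69019508943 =0.00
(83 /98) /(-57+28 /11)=-0.02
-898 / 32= -449 / 16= -28.06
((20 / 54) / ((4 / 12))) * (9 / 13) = 10 / 13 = 0.77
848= 848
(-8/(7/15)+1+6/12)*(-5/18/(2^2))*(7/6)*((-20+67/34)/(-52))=223745/509184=0.44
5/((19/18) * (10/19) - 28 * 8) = -45/2011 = -0.02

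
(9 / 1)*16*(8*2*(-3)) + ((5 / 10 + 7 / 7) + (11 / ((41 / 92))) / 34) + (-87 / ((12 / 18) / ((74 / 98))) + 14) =-238876835 / 34153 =-6994.31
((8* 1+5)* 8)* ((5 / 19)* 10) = 5200 / 19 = 273.68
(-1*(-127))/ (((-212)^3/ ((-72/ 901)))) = 0.00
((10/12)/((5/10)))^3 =125/27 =4.63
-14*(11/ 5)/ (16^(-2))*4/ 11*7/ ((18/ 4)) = -200704/ 45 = -4460.09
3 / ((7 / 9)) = 27 / 7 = 3.86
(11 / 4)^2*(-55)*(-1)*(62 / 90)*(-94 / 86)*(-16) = 1939267 / 387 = 5011.03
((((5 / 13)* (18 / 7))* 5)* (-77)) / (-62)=2475 / 403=6.14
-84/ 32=-21/ 8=-2.62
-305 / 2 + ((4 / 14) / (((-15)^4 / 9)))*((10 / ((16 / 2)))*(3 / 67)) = -26820937 / 175875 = -152.50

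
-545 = -545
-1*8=-8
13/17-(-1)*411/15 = 2394/85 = 28.16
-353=-353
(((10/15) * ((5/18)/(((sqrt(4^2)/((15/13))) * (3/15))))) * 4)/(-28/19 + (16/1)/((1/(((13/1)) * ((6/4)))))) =95/27612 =0.00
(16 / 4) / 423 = 4 / 423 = 0.01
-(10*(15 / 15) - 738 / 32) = 209 / 16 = 13.06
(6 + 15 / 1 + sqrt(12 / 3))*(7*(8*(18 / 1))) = 23184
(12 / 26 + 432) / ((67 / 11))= 61842 / 871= 71.00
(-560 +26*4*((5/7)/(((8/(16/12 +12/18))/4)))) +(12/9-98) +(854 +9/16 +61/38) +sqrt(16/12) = 2*sqrt(3)/3 +1747855/6384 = 274.94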